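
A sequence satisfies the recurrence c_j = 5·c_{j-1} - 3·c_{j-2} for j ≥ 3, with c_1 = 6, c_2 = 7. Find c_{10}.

394912

Iterate the recurrence:
c_3 = 17; c_4 = 64; c_5 = 269; c_6 = 1153; c_7 = 4958; c_8 = 21331; c_9 = 91781; c_{10} = 394912.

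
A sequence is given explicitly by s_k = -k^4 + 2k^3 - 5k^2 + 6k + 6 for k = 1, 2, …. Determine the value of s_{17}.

-75032

s_{17} = -1·17^4 + 2·17^3 - 5·17^2 + 6·17 + 6 = -75032.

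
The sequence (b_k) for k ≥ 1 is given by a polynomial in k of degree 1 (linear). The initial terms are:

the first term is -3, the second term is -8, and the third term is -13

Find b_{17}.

-83

1st diffs: -5, -5 (constant).
So b_k = -5k + 2.
Evaluating at k = 17 gives b_{17} = -83.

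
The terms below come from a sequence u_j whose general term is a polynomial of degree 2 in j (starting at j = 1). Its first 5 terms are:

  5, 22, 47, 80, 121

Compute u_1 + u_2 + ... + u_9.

1st diffs: 17, 25, 33, 41.
2nd diffs: 8, 8, 8 (constant).
Newton forward-difference form: u_j = 5 + 17·C(j-1,1) + 8·C(j-1,2).
Continuing: 170, 227, 292, 365.
Summing j = 1..9 (9 terms) gives 1329.

1329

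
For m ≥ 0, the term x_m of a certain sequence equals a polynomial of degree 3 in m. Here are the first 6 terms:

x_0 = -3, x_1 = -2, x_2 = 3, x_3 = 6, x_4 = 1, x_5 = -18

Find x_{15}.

1st diffs: 1, 5, 3, -5, -19.
2nd diffs: 4, -2, -8, -14.
3rd diffs: -6, -6, -6 (constant).
Newton forward-difference form: x_m = -3 + 1·C(m,1) + 4·C(m,2) + (-6)·C(m,3).
At m = 15: m = 15, so x_{15} = -3 + 15 + 420 - 2730 = -2298.

-2298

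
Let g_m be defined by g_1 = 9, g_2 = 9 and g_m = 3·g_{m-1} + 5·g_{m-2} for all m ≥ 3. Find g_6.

Iterate the recurrence:
g_3 = 72; g_4 = 261; g_5 = 1143; g_6 = 4734.

4734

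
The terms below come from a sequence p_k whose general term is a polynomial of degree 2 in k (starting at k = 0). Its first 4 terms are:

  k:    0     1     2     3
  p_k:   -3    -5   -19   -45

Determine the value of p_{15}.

-1293

1st diffs: -2, -14, -26.
2nd diffs: -12, -12 (constant).
So p_k = -6k^2 + 4k - 3.
Evaluating at k = 15 gives p_{15} = -1293.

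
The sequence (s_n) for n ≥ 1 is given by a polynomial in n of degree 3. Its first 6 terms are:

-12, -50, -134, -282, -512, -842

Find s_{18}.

1st diffs: -38, -84, -148, -230, -330.
2nd diffs: -46, -64, -82, -100.
3rd diffs: -18, -18, -18 (constant).
Newton forward-difference form: s_n = -12 + (-38)·C(n-1,1) + (-46)·C(n-1,2) + (-18)·C(n-1,3).
At n = 18: n-1 = 17, so s_{18} = -12 - 646 - 6256 - 12240 = -19154.

-19154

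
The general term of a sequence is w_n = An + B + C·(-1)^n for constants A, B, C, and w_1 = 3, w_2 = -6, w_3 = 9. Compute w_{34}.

90

At n = 1, 2, 3: A + B - C = 3; 2A + B + C = -6; 3A + B - C = 9.
Subtracting the first from the second: A + 2C = -9.
Subtracting the second from the third: A - 2C = 15.
Solving: C = -6, A = 3, then B = -6.
So w_n = 3·n + (-6) + (-6)·(-1)^n; at n=34 this is 90.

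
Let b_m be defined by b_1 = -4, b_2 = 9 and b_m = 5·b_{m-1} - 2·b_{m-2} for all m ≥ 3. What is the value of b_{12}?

Compute successive terms:
b_3 = 53, b_4 = 247, b_5 = 1129, b_6 = 5151, b_7 = 23497, b_8 = 107183, b_9 = 488921, b_{10} = 2230239, b_{11} = 10173353, b_{12} = 46406287.

46406287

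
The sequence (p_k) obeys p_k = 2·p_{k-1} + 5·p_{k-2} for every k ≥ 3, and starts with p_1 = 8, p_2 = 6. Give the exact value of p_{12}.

2955094

p_3 = 52; p_4 = 134; p_5 = 528; p_6 = 1726; p_7 = 6092; p_8 = 20814; p_9 = 72088; p_{10} = 248246; p_{11} = 856932; p_{12} = 2955094.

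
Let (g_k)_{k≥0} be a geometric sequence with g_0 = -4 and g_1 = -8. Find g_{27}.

Common ratio r = 2.
g_k = (-4)·2^(k-0).
g_{27} = (-4)·2^27 = -536870912.

-536870912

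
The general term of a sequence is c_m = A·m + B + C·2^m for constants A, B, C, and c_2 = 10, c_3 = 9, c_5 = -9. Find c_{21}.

-2097081

Plug in m = 2, 3, 5: 2A + B + 4C = 10; 3A + B + 8C = 9; 5A + B + 32C = -9.
Subtracting the first from the second: A + 4C = -1.
Subtracting the second from the third: 2A + 24C = -18.
Solving: C = -1, A = 3, then B = 8.
Therefore c_{21} = 63 + 8 + (-1)·2097152 = -2097081.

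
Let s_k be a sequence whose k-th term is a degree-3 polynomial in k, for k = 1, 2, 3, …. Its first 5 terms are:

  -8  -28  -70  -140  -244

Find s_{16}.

1st diffs: -20, -42, -70, -104.
2nd diffs: -22, -28, -34.
3rd diffs: -6, -6 (constant).
So s_k = -k^3 - 5k^2 + 2k - 4.
Evaluating at k = 16 gives s_{16} = -5348.

-5348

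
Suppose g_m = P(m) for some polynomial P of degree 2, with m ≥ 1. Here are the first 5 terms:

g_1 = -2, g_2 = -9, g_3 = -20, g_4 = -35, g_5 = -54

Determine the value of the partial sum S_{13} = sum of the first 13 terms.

-1716

1st diffs: -7, -11, -15, -19.
2nd diffs: -4, -4, -4 (constant).
Newton forward-difference form: g_m = -2 + (-7)·C(m-1,1) + (-4)·C(m-1,2).
Continuing: …, -77, -104, -135, -170, …, g_{13} = -350.
Summing m = 1..13 (13 terms) gives -1716.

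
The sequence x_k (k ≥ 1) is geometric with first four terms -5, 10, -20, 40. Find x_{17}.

Common ratio r = -2.
x_k = (-5)·(-2)^(k-1).
x_{17} = (-5)·(-2)^16 = -327680.

-327680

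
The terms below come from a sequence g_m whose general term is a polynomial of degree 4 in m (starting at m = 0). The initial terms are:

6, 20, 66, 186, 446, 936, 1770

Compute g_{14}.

42426

1st diffs: 14, 46, 120, 260, 490, 834.
2nd diffs: 32, 74, 140, 230, 344.
3rd diffs: 42, 66, 90, 114.
4th diffs: 24, 24, 24 (constant).
Newton forward-difference form: g_m = 6 + 14·C(m,1) + 32·C(m,2) + 42·C(m,3) + 24·C(m,4).
At m = 14: m = 14, so g_{14} = 6 + 196 + 2912 + 15288 + 24024 = 42426.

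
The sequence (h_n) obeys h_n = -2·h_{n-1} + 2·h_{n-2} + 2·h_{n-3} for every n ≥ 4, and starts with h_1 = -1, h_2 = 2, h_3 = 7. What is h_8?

-600

h_4 = -12  h_5 = 42  h_6 = -94  h_7 = 248  h_8 = -600.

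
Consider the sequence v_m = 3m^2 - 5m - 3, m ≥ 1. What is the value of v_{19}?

v_{19} = 3·19^2 - 5·19 - 3 = 985.

985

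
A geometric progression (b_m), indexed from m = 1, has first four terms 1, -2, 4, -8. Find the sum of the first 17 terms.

43691

Common ratio r = -2.
b_m = 1·(-2)^(m-1).
S = 1·((-2)^17 - 1)/(-2 - 1) = 1·(-131072 - 1)/(-3) = 43691.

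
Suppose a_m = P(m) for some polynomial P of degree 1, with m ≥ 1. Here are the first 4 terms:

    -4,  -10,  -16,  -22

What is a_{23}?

1st diffs: -6, -6, -6 (constant).
So a_m = -6m + 2.
Evaluating at m = 23 gives a_{23} = -136.

-136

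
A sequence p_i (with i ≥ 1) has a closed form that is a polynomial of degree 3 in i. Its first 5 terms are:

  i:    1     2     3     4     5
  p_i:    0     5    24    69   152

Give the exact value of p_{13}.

3624

1st diffs: 5, 19, 45, 83.
2nd diffs: 14, 26, 38.
3rd diffs: 12, 12 (constant).
So p_i = 2i^3 - 5i^2 + 6i - 3.
Evaluating at i = 13 gives p_{13} = 3624.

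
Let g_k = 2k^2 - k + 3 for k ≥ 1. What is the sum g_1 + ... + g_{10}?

745

Over k = 1..10: Σk = 55, Σk² = 385.
Total = (2)·385 + (-1)·55 + (3)·10 = 745.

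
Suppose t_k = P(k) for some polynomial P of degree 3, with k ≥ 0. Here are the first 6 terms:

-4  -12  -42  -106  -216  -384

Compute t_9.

-1876

1st diffs: -8, -30, -64, -110, -168.
2nd diffs: -22, -34, -46, -58.
3rd diffs: -12, -12, -12 (constant).
Newton forward-difference form: t_k = -4 + (-8)·C(k,1) + (-22)·C(k,2) + (-12)·C(k,3).
At k = 9: k = 9, so t_9 = -4 - 72 - 792 - 1008 = -1876.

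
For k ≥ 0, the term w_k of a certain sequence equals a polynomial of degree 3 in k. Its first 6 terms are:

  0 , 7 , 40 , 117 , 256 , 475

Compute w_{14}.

1st diffs: 7, 33, 77, 139, 219.
2nd diffs: 26, 44, 62, 80.
3rd diffs: 18, 18, 18 (constant).
So w_k = 3k^3 + 4k^2.
Evaluating at k = 14 gives w_{14} = 9016.

9016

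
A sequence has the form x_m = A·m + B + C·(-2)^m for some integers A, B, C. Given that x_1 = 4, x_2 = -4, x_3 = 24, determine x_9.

Plug in m = 1, 2, 3: A + B - 2C = 4; 2A + B + 4C = -4; 3A + B - 8C = 24.
Subtracting the first from the second: A + 6C = -8.
Subtracting the second from the third: A - 12C = 28.
Solving: C = -2, A = 4, then B = -4.
Hence x_9 = 4·9 + (-4) + (-2)·(-512) = 1056.

1056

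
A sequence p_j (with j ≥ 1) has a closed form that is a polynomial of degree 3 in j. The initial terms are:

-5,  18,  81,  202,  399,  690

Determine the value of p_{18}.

18066

1st diffs: 23, 63, 121, 197, 291.
2nd diffs: 40, 58, 76, 94.
3rd diffs: 18, 18, 18 (constant).
Newton forward-difference form: p_j = -5 + 23·C(j-1,1) + 40·C(j-1,2) + 18·C(j-1,3).
At j = 18: j-1 = 17, so p_{18} = -5 + 391 + 5440 + 12240 = 18066.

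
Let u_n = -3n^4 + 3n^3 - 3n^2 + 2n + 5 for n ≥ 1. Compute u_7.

-6302

u_7 = -3·7^4 + 3·7^3 - 3·7^2 + 2·7 + 5 = -6302.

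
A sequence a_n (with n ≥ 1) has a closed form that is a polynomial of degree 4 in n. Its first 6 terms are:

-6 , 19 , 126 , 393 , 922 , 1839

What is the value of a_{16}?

1st diffs: 25, 107, 267, 529, 917.
2nd diffs: 82, 160, 262, 388.
3rd diffs: 78, 102, 126.
4th diffs: 24, 24 (constant).
Newton forward-difference form: a_n = -6 + 25·C(n-1,1) + 82·C(n-1,2) + 78·C(n-1,3) + 24·C(n-1,4).
At n = 16: n-1 = 15, so a_{16} = -6 + 375 + 8610 + 35490 + 32760 = 77229.

77229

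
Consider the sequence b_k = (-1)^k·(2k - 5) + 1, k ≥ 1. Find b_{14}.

(-1)^14 = 1; 2k - 5 at k=14 is 23; so b_{14} = 24.

24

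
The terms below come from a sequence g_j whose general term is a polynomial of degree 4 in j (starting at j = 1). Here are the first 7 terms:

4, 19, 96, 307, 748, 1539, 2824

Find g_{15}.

56088

1st diffs: 15, 77, 211, 441, 791, 1285.
2nd diffs: 62, 134, 230, 350, 494.
3rd diffs: 72, 96, 120, 144.
4th diffs: 24, 24, 24 (constant).
So g_j = j^4 + 2j^3 - 6j^2 + 4j + 3.
Evaluating at j = 15 gives g_{15} = 56088.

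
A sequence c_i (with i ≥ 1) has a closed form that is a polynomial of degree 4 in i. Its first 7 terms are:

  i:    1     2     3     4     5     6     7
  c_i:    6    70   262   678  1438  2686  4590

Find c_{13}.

42222

1st diffs: 64, 192, 416, 760, 1248, 1904.
2nd diffs: 128, 224, 344, 488, 656.
3rd diffs: 96, 120, 144, 168.
4th diffs: 24, 24, 24 (constant).
Newton forward-difference form: c_i = 6 + 64·C(i-1,1) + 128·C(i-1,2) + 96·C(i-1,3) + 24·C(i-1,4).
At i = 13: i-1 = 12, so c_{13} = 6 + 768 + 8448 + 21120 + 11880 = 42222.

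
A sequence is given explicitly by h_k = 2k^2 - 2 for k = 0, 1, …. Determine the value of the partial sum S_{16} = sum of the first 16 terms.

2448

Over k = 0..15: Σk = 120, Σk² = 1240.
Total = (2)·1240 + (-2)·16 = 2448.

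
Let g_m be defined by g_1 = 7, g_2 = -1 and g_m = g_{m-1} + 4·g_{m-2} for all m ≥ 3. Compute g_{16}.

3227143

Applying the relation repeatedly:
g_3 = 27, g_4 = 23, g_5 = 131, …, g_{13} = 193187, g_{14} = 490879, g_{15} = 1263627, g_{16} = 3227143.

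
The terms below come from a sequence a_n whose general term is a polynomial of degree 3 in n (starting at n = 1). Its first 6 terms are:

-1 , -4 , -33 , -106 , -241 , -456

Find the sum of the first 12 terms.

-14840

1st diffs: -3, -29, -73, -135, -215.
2nd diffs: -26, -44, -62, -80.
3rd diffs: -18, -18, -18 (constant).
So a_n = -3n^3 + 5n^2 + 3n - 6.
Continuing: …, -769, -1198, -1761, -2476, …, a_{12} = -4434.
Summing n = 1..12 (12 terms) gives -14840.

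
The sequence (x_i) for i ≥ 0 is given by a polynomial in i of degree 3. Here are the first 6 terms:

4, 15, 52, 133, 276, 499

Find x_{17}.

15967

1st diffs: 11, 37, 81, 143, 223.
2nd diffs: 26, 44, 62, 80.
3rd diffs: 18, 18, 18 (constant).
Newton forward-difference form: x_i = 4 + 11·C(i,1) + 26·C(i,2) + 18·C(i,3).
At i = 17: i = 17, so x_{17} = 4 + 187 + 3536 + 12240 = 15967.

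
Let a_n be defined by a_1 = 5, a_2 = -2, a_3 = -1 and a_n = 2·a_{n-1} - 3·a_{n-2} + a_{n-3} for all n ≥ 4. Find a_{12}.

Iterate the recurrence:
a_4 = 9;  a_5 = 19;  a_6 = 10;  a_7 = -28;  a_8 = -67;  a_9 = -40;  a_{10} = 93;  a_{11} = 239;  a_{12} = 159.

159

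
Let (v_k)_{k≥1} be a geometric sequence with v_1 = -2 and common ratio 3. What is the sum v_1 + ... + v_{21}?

v_k = (-2)·3^(k-1).
S = (-2)·(3^21 - 1)/(3 - 1) = (-2)·(10460353203 - 1)/(2) = -10460353202.

-10460353202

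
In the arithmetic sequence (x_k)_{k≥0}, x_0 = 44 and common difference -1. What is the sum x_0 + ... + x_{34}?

x_k = 44 + (k - 0)·(-1).
x_{34} = 10; S = 35·(44 + 10)/2 = 945.

945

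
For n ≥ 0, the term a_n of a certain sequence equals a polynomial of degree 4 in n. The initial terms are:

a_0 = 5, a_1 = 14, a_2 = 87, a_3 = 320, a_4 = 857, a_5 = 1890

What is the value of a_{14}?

88947

1st diffs: 9, 73, 233, 537, 1033.
2nd diffs: 64, 160, 304, 496.
3rd diffs: 96, 144, 192.
4th diffs: 48, 48 (constant).
Newton forward-difference form: a_n = 5 + 9·C(n,1) + 64·C(n,2) + 96·C(n,3) + 48·C(n,4).
At n = 14: n = 14, so a_{14} = 5 + 126 + 5824 + 34944 + 48048 = 88947.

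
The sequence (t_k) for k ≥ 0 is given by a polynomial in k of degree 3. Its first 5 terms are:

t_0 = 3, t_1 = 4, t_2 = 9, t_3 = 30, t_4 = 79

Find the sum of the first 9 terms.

1911

1st diffs: 1, 5, 21, 49.
2nd diffs: 4, 16, 28.
3rd diffs: 12, 12 (constant).
Newton forward-difference form: t_k = 3 + 1·C(k,1) + 4·C(k,2) + 12·C(k,3).
Continuing: 168, 309, 514, 795.
Summing k = 0..8 (9 terms) gives 1911.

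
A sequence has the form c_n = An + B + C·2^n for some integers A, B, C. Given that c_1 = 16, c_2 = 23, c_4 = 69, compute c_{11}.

8190

Write the equations: A + B + 2C = 16; 2A + B + 4C = 23; 4A + B + 16C = 69.
Subtracting the first from the second: A + 2C = 7.
Subtracting the second from the third: 2A + 12C = 46.
Solving: C = 4, A = -1, then B = 9.
Hence c_{11} = -1·11 + 9 + 4·2048 = 8190.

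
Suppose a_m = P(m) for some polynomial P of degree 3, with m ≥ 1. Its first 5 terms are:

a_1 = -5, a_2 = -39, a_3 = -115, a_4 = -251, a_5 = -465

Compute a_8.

-1755

1st diffs: -34, -76, -136, -214.
2nd diffs: -42, -60, -78.
3rd diffs: -18, -18 (constant).
So a_m = -3m^3 - 3m^2 - 4m + 5.
Evaluating at m = 8 gives a_8 = -1755.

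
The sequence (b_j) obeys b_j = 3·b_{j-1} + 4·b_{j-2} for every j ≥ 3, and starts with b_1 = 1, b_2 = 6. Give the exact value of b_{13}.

23488102

Iterate the recurrence:
b_3 = 22  b_4 = 90  b_5 = 358  …  b_{10} = 367002  b_{11} = 1468006  b_{12} = 5872026  b_{13} = 23488102.
(Characteristic roots are 4 and -1.)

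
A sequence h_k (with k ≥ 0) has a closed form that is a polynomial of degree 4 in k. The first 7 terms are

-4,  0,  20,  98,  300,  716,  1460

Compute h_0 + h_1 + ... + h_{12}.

65754

1st diffs: 4, 20, 78, 202, 416, 744.
2nd diffs: 16, 58, 124, 214, 328.
3rd diffs: 42, 66, 90, 114.
4th diffs: 24, 24, 24 (constant).
So h_k = k^4 + k^3 - 2k^2 + 4k - 4.
Continuing: …, 2670, 4508, 7160, 10836, …, h_{12} = 22220.
Summing k = 0..12 (13 terms) gives 65754.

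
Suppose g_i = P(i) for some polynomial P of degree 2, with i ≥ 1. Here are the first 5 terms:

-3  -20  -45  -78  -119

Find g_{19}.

-1533

1st diffs: -17, -25, -33, -41.
2nd diffs: -8, -8, -8 (constant).
So g_i = -4i^2 - 5i + 6.
Evaluating at i = 19 gives g_{19} = -1533.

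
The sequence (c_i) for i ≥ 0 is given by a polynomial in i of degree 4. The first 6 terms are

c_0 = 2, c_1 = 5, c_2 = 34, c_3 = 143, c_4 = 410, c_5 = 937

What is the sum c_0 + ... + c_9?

1st diffs: 3, 29, 109, 267, 527.
2nd diffs: 26, 80, 158, 260.
3rd diffs: 54, 78, 102.
4th diffs: 24, 24 (constant).
Newton forward-difference form: c_i = 2 + 3·C(i,1) + 26·C(i,2) + 54·C(i,3) + 24·C(i,4).
Continuing: 1850, 3299, 5458, 8525.
Summing i = 0..9 (10 terms) gives 20663.

20663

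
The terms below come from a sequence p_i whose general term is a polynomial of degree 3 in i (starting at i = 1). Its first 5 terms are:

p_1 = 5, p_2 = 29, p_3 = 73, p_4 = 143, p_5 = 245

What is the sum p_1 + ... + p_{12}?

1st diffs: 24, 44, 70, 102.
2nd diffs: 20, 26, 32.
3rd diffs: 6, 6 (constant).
So p_i = i^3 + 4i^2 + 5i - 5.
Continuing: …, 385, 569, 803, 1093, …, p_{12} = 2359.
Summing i = 1..12 (12 terms) gives 9014.

9014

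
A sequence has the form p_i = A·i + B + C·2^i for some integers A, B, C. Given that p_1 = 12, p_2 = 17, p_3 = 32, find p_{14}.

81857

The three given values yield: A + B + 2C = 12; 2A + B + 4C = 17; 3A + B + 8C = 32.
Subtracting the first from the second: A + 2C = 5.
Subtracting the second from the third: A + 4C = 15.
Solving: C = 5, A = -5, then B = 7.
So p_i = -5·i + 7 + 5·2^i; at i=14 this is 81857.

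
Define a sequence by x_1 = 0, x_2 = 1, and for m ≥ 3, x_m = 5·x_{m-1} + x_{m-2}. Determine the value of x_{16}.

Compute successive terms:
x_3 = 5, x_4 = 26, x_5 = 135, …, x_{13} = 71351280, x_{14} = 370497401, x_{15} = 1923838285, x_{16} = 9989688826.

9989688826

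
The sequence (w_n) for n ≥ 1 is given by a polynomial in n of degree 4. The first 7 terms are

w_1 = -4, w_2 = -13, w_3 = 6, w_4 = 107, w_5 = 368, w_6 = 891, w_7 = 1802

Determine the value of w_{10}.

8483

1st diffs: -9, 19, 101, 261, 523, 911.
2nd diffs: 28, 82, 160, 262, 388.
3rd diffs: 54, 78, 102, 126.
4th diffs: 24, 24, 24 (constant).
Newton forward-difference form: w_n = -4 + (-9)·C(n-1,1) + 28·C(n-1,2) + 54·C(n-1,3) + 24·C(n-1,4).
At n = 10: n-1 = 9, so w_{10} = -4 - 81 + 1008 + 4536 + 3024 = 8483.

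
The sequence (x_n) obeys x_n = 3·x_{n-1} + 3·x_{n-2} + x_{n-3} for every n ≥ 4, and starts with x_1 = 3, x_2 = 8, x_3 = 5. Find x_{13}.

7208889

Step forward from the initial values:
x_4 = 42, x_5 = 149, x_6 = 578, x_7 = 2223, x_8 = 8552, x_9 = 32903, x_{10} = 126588, x_{11} = 487025, x_{12} = 1873742, x_{13} = 7208889.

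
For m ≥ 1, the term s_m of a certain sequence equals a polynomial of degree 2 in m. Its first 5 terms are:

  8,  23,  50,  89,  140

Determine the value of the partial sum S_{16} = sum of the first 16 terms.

8648

1st diffs: 15, 27, 39, 51.
2nd diffs: 12, 12, 12 (constant).
Newton forward-difference form: s_m = 8 + 15·C(m-1,1) + 12·C(m-1,2).
Continuing: …, 203, 278, 365, 464, …, s_{16} = 1493.
Summing m = 1..16 (16 terms) gives 8648.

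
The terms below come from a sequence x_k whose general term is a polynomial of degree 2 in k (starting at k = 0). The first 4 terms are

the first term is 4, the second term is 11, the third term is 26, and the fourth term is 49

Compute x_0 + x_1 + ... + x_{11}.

1st diffs: 7, 15, 23.
2nd diffs: 8, 8 (constant).
Newton forward-difference form: x_k = 4 + 7·C(k,1) + 8·C(k,2).
Continuing: …, 80, 119, 166, 221, …, x_{11} = 521.
Summing k = 0..11 (12 terms) gives 2270.

2270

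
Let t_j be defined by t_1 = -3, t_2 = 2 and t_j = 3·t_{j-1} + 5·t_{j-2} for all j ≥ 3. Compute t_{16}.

-636887177

Step forward from the initial values:
t_3 = -9  t_4 = -17  t_5 = -96  …  t_{13} = -8642091  t_{14} = -36232558  t_{15} = -151908129  t_{16} = -636887177.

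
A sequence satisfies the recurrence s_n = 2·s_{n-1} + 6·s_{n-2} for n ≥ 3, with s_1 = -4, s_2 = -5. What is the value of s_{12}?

s_3 = -34; s_4 = -98; s_5 = -400; s_6 = -1388; s_7 = -5176; s_8 = -18680; s_9 = -68416; s_{10} = -248912; s_{11} = -908320; s_{12} = -3310112.

-3310112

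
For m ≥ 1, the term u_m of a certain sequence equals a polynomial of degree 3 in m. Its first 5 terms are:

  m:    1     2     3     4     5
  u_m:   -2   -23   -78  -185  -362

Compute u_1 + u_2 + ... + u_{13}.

1st diffs: -21, -55, -107, -177.
2nd diffs: -34, -52, -70.
3rd diffs: -18, -18 (constant).
So u_m = -3m^3 + m^2 - 3m + 3.
Continuing: …, -627, -998, -1493, -2130, …, u_{13} = -6458.
Summing m = 1..13 (13 terms) gives -24258.

-24258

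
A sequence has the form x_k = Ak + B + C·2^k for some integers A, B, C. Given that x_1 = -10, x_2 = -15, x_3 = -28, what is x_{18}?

Write the equations: A + B + 2C = -10; 2A + B + 4C = -15; 3A + B + 8C = -28.
Subtracting the first from the second: A + 2C = -5.
Subtracting the second from the third: A + 4C = -13.
Solving: C = -4, A = 3, then B = -5.
Hence x_{18} = 3·18 + (-5) + (-4)·262144 = -1048527.

-1048527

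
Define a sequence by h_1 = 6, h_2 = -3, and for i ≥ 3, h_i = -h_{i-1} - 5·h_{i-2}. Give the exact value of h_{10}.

Applying the relation repeatedly:
h_3 = -27;  h_4 = 42;  h_5 = 93;  h_6 = -303;  h_7 = -162;  h_8 = 1677;  h_9 = -867;  h_{10} = -7518.

-7518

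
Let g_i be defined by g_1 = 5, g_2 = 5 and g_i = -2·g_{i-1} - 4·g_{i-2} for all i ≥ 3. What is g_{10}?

Applying the relation repeatedly:
g_3 = -30  g_4 = 40  g_5 = 40  g_6 = -240  g_7 = 320  g_8 = 320  g_9 = -1920  g_{10} = 2560.

2560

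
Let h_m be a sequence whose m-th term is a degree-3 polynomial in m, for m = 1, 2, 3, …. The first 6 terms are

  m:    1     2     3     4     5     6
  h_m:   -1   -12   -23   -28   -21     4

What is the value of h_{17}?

3183

1st diffs: -11, -11, -5, 7, 25.
2nd diffs: 0, 6, 12, 18.
3rd diffs: 6, 6, 6 (constant).
Newton forward-difference form: h_m = -1 + (-11)·C(m-1,1) + 6·C(m-1,3).
At m = 17: m-1 = 16, so h_{17} = -1 - 176 + 3360 = 3183.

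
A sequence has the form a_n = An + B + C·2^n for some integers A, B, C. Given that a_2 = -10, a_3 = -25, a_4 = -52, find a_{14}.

-49186

Write the equations: 2A + B + 4C = -10; 3A + B + 8C = -25; 4A + B + 16C = -52.
Subtracting the first from the second: A + 4C = -15.
Subtracting the second from the third: A + 8C = -27.
Solving: C = -3, A = -3, then B = 8.
So a_n = -3·n + 8 + (-3)·2^n; at n=14 this is -49186.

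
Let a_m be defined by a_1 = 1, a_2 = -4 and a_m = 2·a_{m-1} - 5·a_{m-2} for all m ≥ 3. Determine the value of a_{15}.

-116753

a_3 = -13; a_4 = -6; a_5 = 53; …; a_{12} = 13074; a_{13} = -13987; a_{14} = -93344; a_{15} = -116753.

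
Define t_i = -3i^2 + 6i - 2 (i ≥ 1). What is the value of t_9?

-191

t_9 = -3·9^2 + 6·9 - 2 = -191.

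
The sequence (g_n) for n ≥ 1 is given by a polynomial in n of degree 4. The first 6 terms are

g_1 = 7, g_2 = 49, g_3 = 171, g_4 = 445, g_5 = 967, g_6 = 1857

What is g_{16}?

74557

1st diffs: 42, 122, 274, 522, 890.
2nd diffs: 80, 152, 248, 368.
3rd diffs: 72, 96, 120.
4th diffs: 24, 24 (constant).
Newton forward-difference form: g_n = 7 + 42·C(n-1,1) + 80·C(n-1,2) + 72·C(n-1,3) + 24·C(n-1,4).
At n = 16: n-1 = 15, so g_{16} = 7 + 630 + 8400 + 32760 + 32760 = 74557.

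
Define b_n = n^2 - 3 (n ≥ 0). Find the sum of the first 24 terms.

4252

Over n = 0..23: Σn = 276, Σn² = 4324.
Total = (1)·4324 + (-3)·24 = 4252.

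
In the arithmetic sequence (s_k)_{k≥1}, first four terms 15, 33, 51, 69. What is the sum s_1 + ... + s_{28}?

7224

Common difference d = 18.
s_k = 15 + (k - 1)·18.
s_{28} = 501; S = 28·(15 + 501)/2 = 7224.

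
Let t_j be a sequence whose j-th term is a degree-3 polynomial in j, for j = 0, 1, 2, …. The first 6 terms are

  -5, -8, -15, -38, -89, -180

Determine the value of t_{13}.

1st diffs: -3, -7, -23, -51, -91.
2nd diffs: -4, -16, -28, -40.
3rd diffs: -12, -12, -12 (constant).
Newton forward-difference form: t_j = -5 + (-3)·C(j,1) + (-4)·C(j,2) + (-12)·C(j,3).
At j = 13: j = 13, so t_{13} = -5 - 39 - 312 - 3432 = -3788.

-3788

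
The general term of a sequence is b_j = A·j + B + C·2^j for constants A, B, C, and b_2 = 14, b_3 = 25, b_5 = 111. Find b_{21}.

8388511

Write the equations: 2A + B + 4C = 14; 3A + B + 8C = 25; 5A + B + 32C = 111.
Subtracting the first from the second: A + 4C = 11.
Subtracting the second from the third: 2A + 24C = 86.
Solving: C = 4, A = -5, then B = 8.
Therefore b_{21} = -105 + 8 + 4·2097152 = 8388511.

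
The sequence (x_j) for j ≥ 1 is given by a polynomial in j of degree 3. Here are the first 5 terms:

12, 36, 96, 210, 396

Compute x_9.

2220

1st diffs: 24, 60, 114, 186.
2nd diffs: 36, 54, 72.
3rd diffs: 18, 18 (constant).
So x_j = 3j^3 + 3j + 6.
Evaluating at j = 9 gives x_9 = 2220.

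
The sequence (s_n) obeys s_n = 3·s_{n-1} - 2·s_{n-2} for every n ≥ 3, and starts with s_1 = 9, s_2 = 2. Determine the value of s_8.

s_3 = -12;  s_4 = -40;  s_5 = -96;  s_6 = -208;  s_7 = -432;  s_8 = -880.
(Characteristic roots are 2 and 1.)

-880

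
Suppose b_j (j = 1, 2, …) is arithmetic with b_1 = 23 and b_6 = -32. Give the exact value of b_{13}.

Common difference d = (-32 - 23) / (6 - 1) = -11.
b_j = 23 + (j - 1)·(-11).
b_{13} = 23 + 12·(-11) = -109.

-109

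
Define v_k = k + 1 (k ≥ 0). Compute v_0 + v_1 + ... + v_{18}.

190

Over k = 0..18: Σk = 171.
Total = (1)·171 + (1)·19 = 190.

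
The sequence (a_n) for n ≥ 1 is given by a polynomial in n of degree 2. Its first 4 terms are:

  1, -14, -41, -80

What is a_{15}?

-1301

1st diffs: -15, -27, -39.
2nd diffs: -12, -12 (constant).
Newton forward-difference form: a_n = 1 + (-15)·C(n-1,1) + (-12)·C(n-1,2).
At n = 15: n-1 = 14, so a_{15} = 1 - 210 - 1092 = -1301.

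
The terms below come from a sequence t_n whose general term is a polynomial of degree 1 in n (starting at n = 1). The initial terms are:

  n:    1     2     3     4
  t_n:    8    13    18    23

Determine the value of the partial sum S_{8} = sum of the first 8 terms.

1st diffs: 5, 5, 5 (constant).
So t_n = 5n + 3.
Continuing: 28, 33, 38, 43.
Summing n = 1..8 (8 terms) gives 204.

204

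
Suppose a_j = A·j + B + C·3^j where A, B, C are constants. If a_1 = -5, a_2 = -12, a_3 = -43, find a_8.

At j = 1, 2, 3: A + B + 3C = -5; 2A + B + 9C = -12; 3A + B + 27C = -43.
Subtracting the first from the second: A + 6C = -7.
Subtracting the second from the third: A + 18C = -31.
Solving: C = -2, A = 5, then B = -4.
So a_j = 5·j + (-4) + (-2)·3^j; at j=8 this is -13086.

-13086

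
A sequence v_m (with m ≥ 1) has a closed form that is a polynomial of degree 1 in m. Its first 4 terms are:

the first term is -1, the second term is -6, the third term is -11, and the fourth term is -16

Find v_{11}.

-51

1st diffs: -5, -5, -5 (constant).
So v_m = -5m + 4.
Evaluating at m = 11 gives v_{11} = -51.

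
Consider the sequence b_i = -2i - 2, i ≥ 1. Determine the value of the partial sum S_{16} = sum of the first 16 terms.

-304

Over i = 1..16: Σi = 136.
Total = (-2)·136 + (-2)·16 = -304.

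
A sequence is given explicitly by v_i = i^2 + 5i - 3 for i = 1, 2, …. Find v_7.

v_7 = 1·7^2 + 5·7 - 3 = 81.

81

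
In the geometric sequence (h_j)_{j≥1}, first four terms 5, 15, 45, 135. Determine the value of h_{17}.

Common ratio r = 3.
h_j = 5·3^(j-1).
h_{17} = 5·3^16 = 215233605.

215233605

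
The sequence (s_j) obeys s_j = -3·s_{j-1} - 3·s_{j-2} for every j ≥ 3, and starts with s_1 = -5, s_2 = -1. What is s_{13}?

-3645

Applying the relation repeatedly:
s_3 = 18, s_4 = -51, s_5 = 99, …, s_{10} = 1377, s_{11} = -2673, s_{12} = 3888, s_{13} = -3645.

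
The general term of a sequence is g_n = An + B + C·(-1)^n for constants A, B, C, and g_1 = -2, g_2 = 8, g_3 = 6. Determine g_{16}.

At n = 1, 2, 3: A + B - C = -2; 2A + B + C = 8; 3A + B - C = 6.
Subtracting the first from the second: A + 2C = 10.
Subtracting the second from the third: A - 2C = -2.
Solving: C = 3, A = 4, then B = -3.
Therefore g_{16} = 64 + (-3) + 3·1 = 64.

64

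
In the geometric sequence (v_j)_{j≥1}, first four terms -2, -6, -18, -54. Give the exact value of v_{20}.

Common ratio r = 3.
v_j = (-2)·3^(j-1).
v_{20} = (-2)·3^19 = -2324522934.

-2324522934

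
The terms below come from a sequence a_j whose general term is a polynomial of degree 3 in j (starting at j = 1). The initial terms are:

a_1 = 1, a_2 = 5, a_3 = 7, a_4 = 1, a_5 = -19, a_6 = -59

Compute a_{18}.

-4283

1st diffs: 4, 2, -6, -20, -40.
2nd diffs: -2, -8, -14, -20.
3rd diffs: -6, -6, -6 (constant).
Newton forward-difference form: a_j = 1 + 4·C(j-1,1) + (-2)·C(j-1,2) + (-6)·C(j-1,3).
At j = 18: j-1 = 17, so a_{18} = 1 + 68 - 272 - 4080 = -4283.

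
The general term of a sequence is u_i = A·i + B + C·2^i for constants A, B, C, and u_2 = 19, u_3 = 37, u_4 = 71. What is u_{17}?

524321

Plug in i = 2, 3, 4: 2A + B + 4C = 19; 3A + B + 8C = 37; 4A + B + 16C = 71.
Subtracting the first from the second: A + 4C = 18.
Subtracting the second from the third: A + 8C = 34.
Solving: C = 4, A = 2, then B = -1.
Therefore u_{17} = 34 + (-1) + 4·131072 = 524321.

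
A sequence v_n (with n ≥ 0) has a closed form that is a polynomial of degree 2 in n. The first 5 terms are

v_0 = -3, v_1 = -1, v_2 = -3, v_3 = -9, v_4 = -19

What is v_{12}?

-243

1st diffs: 2, -2, -6, -10.
2nd diffs: -4, -4, -4 (constant).
So v_n = -2n^2 + 4n - 3.
Evaluating at n = 12 gives v_{12} = -243.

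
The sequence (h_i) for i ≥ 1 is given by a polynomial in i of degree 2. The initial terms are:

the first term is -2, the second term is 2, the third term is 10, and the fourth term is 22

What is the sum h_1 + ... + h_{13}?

1430

1st diffs: 4, 8, 12.
2nd diffs: 4, 4 (constant).
Newton forward-difference form: h_i = -2 + 4·C(i-1,1) + 4·C(i-1,2).
Continuing: …, 38, 58, 82, 110, …, h_{13} = 310.
Summing i = 1..13 (13 terms) gives 1430.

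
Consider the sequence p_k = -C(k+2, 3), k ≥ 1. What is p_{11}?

C(13, 3) = 286, so p_{11} = -286.

-286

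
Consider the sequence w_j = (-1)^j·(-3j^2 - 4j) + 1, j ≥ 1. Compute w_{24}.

-1823

(-1)^24 = 1; -3j^2 - 4j at j=24 is -1824; so w_{24} = -1823.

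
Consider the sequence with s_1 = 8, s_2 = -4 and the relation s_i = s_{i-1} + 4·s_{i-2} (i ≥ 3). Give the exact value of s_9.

4028

s_3 = 28, s_4 = 12, s_5 = 124, s_6 = 172, s_7 = 668, s_8 = 1356, s_9 = 4028.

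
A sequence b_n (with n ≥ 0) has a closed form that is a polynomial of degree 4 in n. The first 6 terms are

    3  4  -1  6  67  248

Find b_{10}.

6943

1st diffs: 1, -5, 7, 61, 181.
2nd diffs: -6, 12, 54, 120.
3rd diffs: 18, 42, 66.
4th diffs: 24, 24 (constant).
Newton forward-difference form: b_n = 3 + 1·C(n,1) + (-6)·C(n,2) + 18·C(n,3) + 24·C(n,4).
At n = 10: n = 10, so b_{10} = 3 + 10 - 270 + 2160 + 5040 = 6943.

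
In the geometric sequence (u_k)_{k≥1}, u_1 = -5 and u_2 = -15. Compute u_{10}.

-98415

Common ratio r = 3.
u_k = (-5)·3^(k-1).
u_{10} = (-5)·3^9 = -98415.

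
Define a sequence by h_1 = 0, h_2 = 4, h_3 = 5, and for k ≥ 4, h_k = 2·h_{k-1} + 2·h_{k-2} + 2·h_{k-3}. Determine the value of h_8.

Iterate the recurrence:
h_4 = 18; h_5 = 54; h_6 = 154; h_7 = 452; h_8 = 1320.

1320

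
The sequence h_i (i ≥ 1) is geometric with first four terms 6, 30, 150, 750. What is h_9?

2343750

Common ratio r = 5.
h_i = 6·5^(i-1).
h_9 = 6·5^8 = 2343750.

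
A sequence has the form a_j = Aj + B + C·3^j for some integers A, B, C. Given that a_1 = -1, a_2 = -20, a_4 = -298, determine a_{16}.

The three given values yield: A + B + 3C = -1; 2A + B + 9C = -20; 4A + B + 81C = -298.
Subtracting the first from the second: A + 6C = -19.
Subtracting the second from the third: 2A + 72C = -278.
Solving: C = -4, A = 5, then B = 6.
So a_j = 5·j + 6 + (-4)·3^j; at j=16 this is -172186798.

-172186798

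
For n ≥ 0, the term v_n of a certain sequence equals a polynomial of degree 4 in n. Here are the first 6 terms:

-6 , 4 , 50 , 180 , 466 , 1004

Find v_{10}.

12514

1st diffs: 10, 46, 130, 286, 538.
2nd diffs: 36, 84, 156, 252.
3rd diffs: 48, 72, 96.
4th diffs: 24, 24 (constant).
Newton forward-difference form: v_n = -6 + 10·C(n,1) + 36·C(n,2) + 48·C(n,3) + 24·C(n,4).
At n = 10: n = 10, so v_{10} = -6 + 100 + 1620 + 5760 + 5040 = 12514.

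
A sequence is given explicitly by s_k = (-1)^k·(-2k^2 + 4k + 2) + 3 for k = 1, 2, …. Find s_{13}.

287

(-1)^13 = -1; -2k^2 + 4k + 2 at k=13 is -284; so s_{13} = 287.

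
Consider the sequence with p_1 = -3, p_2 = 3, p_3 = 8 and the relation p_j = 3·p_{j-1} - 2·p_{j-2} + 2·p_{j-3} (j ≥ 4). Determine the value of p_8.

Iterate the recurrence:
p_4 = 12, p_5 = 26, p_6 = 70, p_7 = 182, p_8 = 458.

458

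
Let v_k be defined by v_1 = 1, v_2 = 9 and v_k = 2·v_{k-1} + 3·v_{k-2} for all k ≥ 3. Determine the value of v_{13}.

Applying the relation repeatedly:
v_3 = 21; v_4 = 69; v_5 = 201; …; v_{10} = 49209; v_{11} = 147621; v_{12} = 442869; v_{13} = 1328601.
(Characteristic roots are 3 and -1.)

1328601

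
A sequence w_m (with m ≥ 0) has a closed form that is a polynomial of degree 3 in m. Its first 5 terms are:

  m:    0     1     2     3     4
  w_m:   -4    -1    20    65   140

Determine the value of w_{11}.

2009

1st diffs: 3, 21, 45, 75.
2nd diffs: 18, 24, 30.
3rd diffs: 6, 6 (constant).
So w_m = m^3 + 6m^2 - 4m - 4.
Evaluating at m = 11 gives w_{11} = 2009.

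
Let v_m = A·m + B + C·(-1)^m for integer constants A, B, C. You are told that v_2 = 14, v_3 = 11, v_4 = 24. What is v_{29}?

Write the equations: 2A + B + C = 14; 3A + B - C = 11; 4A + B + C = 24.
Subtracting the first from the second: A - 2C = -3.
Subtracting the second from the third: A + 2C = 13.
Solving: C = 4, A = 5, then B = 0.
Therefore v_{29} = 145 + 0 + 4·(-1) = 141.

141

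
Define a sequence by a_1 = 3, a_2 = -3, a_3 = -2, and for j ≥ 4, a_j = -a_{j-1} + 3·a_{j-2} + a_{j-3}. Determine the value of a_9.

Compute successive terms:
a_4 = -4; a_5 = -5; a_6 = -9; a_7 = -10; a_8 = -22; a_9 = -17.

-17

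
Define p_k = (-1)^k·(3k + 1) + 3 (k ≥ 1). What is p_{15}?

-43

(-1)^15 = -1; 3k + 1 at k=15 is 46; so p_{15} = -43.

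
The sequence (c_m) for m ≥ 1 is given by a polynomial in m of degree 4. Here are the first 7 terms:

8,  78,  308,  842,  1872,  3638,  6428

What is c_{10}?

1st diffs: 70, 230, 534, 1030, 1766, 2790.
2nd diffs: 160, 304, 496, 736, 1024.
3rd diffs: 144, 192, 240, 288.
4th diffs: 48, 48, 48 (constant).
Newton forward-difference form: c_m = 8 + 70·C(m-1,1) + 160·C(m-1,2) + 144·C(m-1,3) + 48·C(m-1,4).
At m = 10: m-1 = 9, so c_{10} = 8 + 630 + 5760 + 12096 + 6048 = 24542.

24542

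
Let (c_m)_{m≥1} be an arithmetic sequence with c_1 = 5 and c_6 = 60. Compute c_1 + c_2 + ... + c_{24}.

3156

Common difference d = (60 - 5) / (6 - 1) = 11.
c_m = 5 + (m - 1)·11.
c_{24} = 258; S = 24·(5 + 258)/2 = 3156.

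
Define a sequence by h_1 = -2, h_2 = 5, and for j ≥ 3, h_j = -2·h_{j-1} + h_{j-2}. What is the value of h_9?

-2378

h_3 = -12  h_4 = 29  h_5 = -70  h_6 = 169  h_7 = -408  h_8 = 985  h_9 = -2378.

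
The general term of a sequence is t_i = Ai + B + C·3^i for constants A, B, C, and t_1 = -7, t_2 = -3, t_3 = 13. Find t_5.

225

Write the equations: A + B + 3C = -7; 2A + B + 9C = -3; 3A + B + 27C = 13.
Subtracting the first from the second: A + 6C = 4.
Subtracting the second from the third: A + 18C = 16.
Solving: C = 1, A = -2, then B = -8.
Therefore t_5 = -10 + (-8) + 1·243 = 225.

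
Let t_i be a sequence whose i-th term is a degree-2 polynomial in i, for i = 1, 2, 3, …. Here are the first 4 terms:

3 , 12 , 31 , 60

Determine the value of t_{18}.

1st diffs: 9, 19, 29.
2nd diffs: 10, 10 (constant).
Newton forward-difference form: t_i = 3 + 9·C(i-1,1) + 10·C(i-1,2).
At i = 18: i-1 = 17, so t_{18} = 3 + 153 + 1360 = 1516.

1516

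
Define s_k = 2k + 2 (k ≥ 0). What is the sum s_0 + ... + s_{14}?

Over k = 0..14: Σk = 105.
Total = (2)·105 + (2)·15 = 240.

240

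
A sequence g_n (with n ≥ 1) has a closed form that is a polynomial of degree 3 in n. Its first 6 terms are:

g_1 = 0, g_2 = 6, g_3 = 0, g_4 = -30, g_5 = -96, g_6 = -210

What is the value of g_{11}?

1st diffs: 6, -6, -30, -66, -114.
2nd diffs: -12, -24, -36, -48.
3rd diffs: -12, -12, -12 (constant).
Newton forward-difference form: g_n = 6·C(n-1,1) + (-12)·C(n-1,2) + (-12)·C(n-1,3).
At n = 11: n-1 = 10, so g_{11} = 60 - 540 - 1440 = -1920.

-1920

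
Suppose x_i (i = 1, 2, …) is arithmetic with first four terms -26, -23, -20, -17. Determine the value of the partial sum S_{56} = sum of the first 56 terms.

Common difference d = 3.
x_i = -26 + (i - 1)·3.
x_{56} = 139; S = 56·(-26 + 139)/2 = 3164.

3164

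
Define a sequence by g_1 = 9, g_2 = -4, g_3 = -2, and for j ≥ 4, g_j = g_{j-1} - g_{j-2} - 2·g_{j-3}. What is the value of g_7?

52

g_4 = -16; g_5 = -6; g_6 = 14; g_7 = 52.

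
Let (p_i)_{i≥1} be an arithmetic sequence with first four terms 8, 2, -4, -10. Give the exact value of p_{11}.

-52

Common difference d = -6.
p_i = 8 + (i - 1)·(-6).
p_{11} = 8 + 10·(-6) = -52.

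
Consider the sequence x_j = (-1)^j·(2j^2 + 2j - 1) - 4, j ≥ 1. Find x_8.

(-1)^8 = 1; 2j^2 + 2j - 1 at j=8 is 143; so x_8 = 139.

139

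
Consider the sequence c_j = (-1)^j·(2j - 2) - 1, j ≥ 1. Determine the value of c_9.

(-1)^9 = -1; 2j - 2 at j=9 is 16; so c_9 = -17.

-17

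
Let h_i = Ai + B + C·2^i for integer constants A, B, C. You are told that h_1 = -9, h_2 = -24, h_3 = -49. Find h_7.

Plug in i = 1, 2, 3: A + B + 2C = -9; 2A + B + 4C = -24; 3A + B + 8C = -49.
Subtracting the first from the second: A + 2C = -15.
Subtracting the second from the third: A + 4C = -25.
Solving: C = -5, A = -5, then B = 6.
So h_i = -5·i + 6 + (-5)·2^i; at i=7 this is -669.

-669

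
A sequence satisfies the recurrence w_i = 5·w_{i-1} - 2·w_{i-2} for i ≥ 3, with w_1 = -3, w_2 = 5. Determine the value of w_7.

13799

w_3 = 31;  w_4 = 145;  w_5 = 663;  w_6 = 3025;  w_7 = 13799.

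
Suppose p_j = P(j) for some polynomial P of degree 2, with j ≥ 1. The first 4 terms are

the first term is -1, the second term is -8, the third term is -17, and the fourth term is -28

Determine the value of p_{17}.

-353

1st diffs: -7, -9, -11.
2nd diffs: -2, -2 (constant).
So p_j = -j^2 - 4j + 4.
Evaluating at j = 17 gives p_{17} = -353.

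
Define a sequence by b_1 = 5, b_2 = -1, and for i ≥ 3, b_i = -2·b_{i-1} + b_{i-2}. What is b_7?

215

Iterate the recurrence:
b_3 = 7; b_4 = -15; b_5 = 37; b_6 = -89; b_7 = 215.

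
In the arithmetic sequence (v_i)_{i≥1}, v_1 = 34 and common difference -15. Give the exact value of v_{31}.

-416

v_i = 34 + (i - 1)·(-15).
v_{31} = 34 + 30·(-15) = -416.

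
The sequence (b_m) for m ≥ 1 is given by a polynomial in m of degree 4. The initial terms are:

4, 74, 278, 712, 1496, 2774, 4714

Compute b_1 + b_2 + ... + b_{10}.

45478

1st diffs: 70, 204, 434, 784, 1278, 1940.
2nd diffs: 134, 230, 350, 494, 662.
3rd diffs: 96, 120, 144, 168.
4th diffs: 24, 24, 24 (constant).
So b_m = m^4 + 6m^3 + 6m^2 - 5m - 4.
Continuing: 7508, 11372, 16546.
Summing m = 1..10 (10 terms) gives 45478.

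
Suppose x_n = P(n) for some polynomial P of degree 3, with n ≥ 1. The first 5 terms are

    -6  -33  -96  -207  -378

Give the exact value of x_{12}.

-4263

1st diffs: -27, -63, -111, -171.
2nd diffs: -36, -48, -60.
3rd diffs: -12, -12 (constant).
Newton forward-difference form: x_n = -6 + (-27)·C(n-1,1) + (-36)·C(n-1,2) + (-12)·C(n-1,3).
At n = 12: n-1 = 11, so x_{12} = -6 - 297 - 1980 - 1980 = -4263.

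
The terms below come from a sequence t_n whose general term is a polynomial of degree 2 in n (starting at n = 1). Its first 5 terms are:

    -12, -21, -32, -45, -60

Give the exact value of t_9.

1st diffs: -9, -11, -13, -15.
2nd diffs: -2, -2, -2 (constant).
So t_n = -n^2 - 6n - 5.
Evaluating at n = 9 gives t_9 = -140.

-140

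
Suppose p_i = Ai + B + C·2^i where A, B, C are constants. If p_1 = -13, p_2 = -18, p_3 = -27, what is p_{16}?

-131096

The three given values yield: A + B + 2C = -13; 2A + B + 4C = -18; 3A + B + 8C = -27.
Subtracting the first from the second: A + 2C = -5.
Subtracting the second from the third: A + 4C = -9.
Solving: C = -2, A = -1, then B = -8.
Therefore p_{16} = -16 + (-8) + (-2)·65536 = -131096.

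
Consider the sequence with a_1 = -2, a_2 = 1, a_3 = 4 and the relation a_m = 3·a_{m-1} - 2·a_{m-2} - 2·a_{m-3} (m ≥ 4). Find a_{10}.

-504

Iterate the recurrence:
a_4 = 14, a_5 = 32, a_6 = 60, a_7 = 88, a_8 = 80, a_9 = -56, a_{10} = -504.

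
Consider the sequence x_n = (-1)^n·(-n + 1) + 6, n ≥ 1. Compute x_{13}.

18

(-1)^13 = -1; -n + 1 at n=13 is -12; so x_{13} = 18.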